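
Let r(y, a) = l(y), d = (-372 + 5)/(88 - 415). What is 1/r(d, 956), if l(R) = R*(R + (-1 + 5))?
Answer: 106929/614725 ≈ 0.17395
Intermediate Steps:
d = 367/327 (d = -367/(-327) = -367*(-1/327) = 367/327 ≈ 1.1223)
l(R) = R*(4 + R) (l(R) = R*(R + 4) = R*(4 + R))
r(y, a) = y*(4 + y)
1/r(d, 956) = 1/(367*(4 + 367/327)/327) = 1/((367/327)*(1675/327)) = 1/(614725/106929) = 106929/614725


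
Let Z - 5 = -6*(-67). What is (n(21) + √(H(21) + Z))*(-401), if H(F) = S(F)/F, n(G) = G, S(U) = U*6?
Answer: -8421 - 401*√413 ≈ -16570.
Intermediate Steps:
S(U) = 6*U
H(F) = 6 (H(F) = (6*F)/F = 6)
Z = 407 (Z = 5 - 6*(-67) = 5 + 402 = 407)
(n(21) + √(H(21) + Z))*(-401) = (21 + √(6 + 407))*(-401) = (21 + √413)*(-401) = -8421 - 401*√413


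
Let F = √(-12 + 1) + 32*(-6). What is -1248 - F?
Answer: -1056 - I*√11 ≈ -1056.0 - 3.3166*I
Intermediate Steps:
F = -192 + I*√11 (F = √(-11) - 192 = I*√11 - 192 = -192 + I*√11 ≈ -192.0 + 3.3166*I)
-1248 - F = -1248 - (-192 + I*√11) = -1248 + (192 - I*√11) = -1056 - I*√11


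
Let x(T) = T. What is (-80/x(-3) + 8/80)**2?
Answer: 644809/900 ≈ 716.45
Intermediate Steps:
(-80/x(-3) + 8/80)**2 = (-80/(-3) + 8/80)**2 = (-80*(-1/3) + 8*(1/80))**2 = (80/3 + 1/10)**2 = (803/30)**2 = 644809/900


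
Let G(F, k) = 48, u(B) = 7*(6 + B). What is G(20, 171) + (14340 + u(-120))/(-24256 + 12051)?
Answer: 572298/12205 ≈ 46.890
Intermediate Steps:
u(B) = 42 + 7*B
G(20, 171) + (14340 + u(-120))/(-24256 + 12051) = 48 + (14340 + (42 + 7*(-120)))/(-24256 + 12051) = 48 + (14340 + (42 - 840))/(-12205) = 48 + (14340 - 798)*(-1/12205) = 48 + 13542*(-1/12205) = 48 - 13542/12205 = 572298/12205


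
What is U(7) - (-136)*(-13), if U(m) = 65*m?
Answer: -1313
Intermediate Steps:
U(7) - (-136)*(-13) = 65*7 - (-136)*(-13) = 455 - 1*1768 = 455 - 1768 = -1313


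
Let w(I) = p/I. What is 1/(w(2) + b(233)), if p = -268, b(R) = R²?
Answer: 1/54155 ≈ 1.8466e-5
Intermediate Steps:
w(I) = -268/I
1/(w(2) + b(233)) = 1/(-268/2 + 233²) = 1/(-268*½ + 54289) = 1/(-134 + 54289) = 1/54155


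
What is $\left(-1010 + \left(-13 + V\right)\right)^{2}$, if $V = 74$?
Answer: $900601$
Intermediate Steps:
$\left(-1010 + \left(-13 + V\right)\right)^{2} = \left(-1010 + \left(-13 + 74\right)\right)^{2} = \left(-1010 + 61\right)^{2} = \left(-949\right)^{2} = 900601$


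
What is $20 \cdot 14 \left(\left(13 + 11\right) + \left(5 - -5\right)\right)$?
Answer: $9520$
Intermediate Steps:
$20 \cdot 14 \left(\left(13 + 11\right) + \left(5 - -5\right)\right) = 280 \left(24 + \left(5 + 5\right)\right) = 280 \left(24 + 10\right) = 280 \cdot 34 = 9520$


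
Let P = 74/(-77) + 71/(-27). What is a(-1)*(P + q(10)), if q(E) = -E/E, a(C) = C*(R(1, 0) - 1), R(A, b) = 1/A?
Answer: 0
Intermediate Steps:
a(C) = 0 (a(C) = C*(1/1 - 1) = C*(1 - 1) = C*0 = 0)
q(E) = -1 (q(E) = -1*1 = -1)
P = -7465/2079 (P = 74*(-1/77) + 71*(-1/27) = -74/77 - 71/27 = -7465/2079 ≈ -3.5907)
a(-1)*(P + q(10)) = 0*(-7465/2079 - 1) = 0*(-9544/2079) = 0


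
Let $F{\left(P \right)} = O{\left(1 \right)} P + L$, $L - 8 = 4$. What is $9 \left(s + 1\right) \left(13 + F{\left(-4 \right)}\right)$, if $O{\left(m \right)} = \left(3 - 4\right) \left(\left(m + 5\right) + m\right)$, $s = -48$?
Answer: $-22419$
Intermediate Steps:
$L = 12$ ($L = 8 + 4 = 12$)
$O{\left(m \right)} = -5 - 2 m$ ($O{\left(m \right)} = - (\left(5 + m\right) + m) = - (5 + 2 m) = -5 - 2 m$)
$F{\left(P \right)} = 12 - 7 P$ ($F{\left(P \right)} = \left(-5 - 2\right) P + 12 = - 7 P + 12 = 12 - 7 P$)
$9 \left(s + 1\right) \left(13 + F{\left(-4 \right)}\right) = 9 \left(-48 + 1\right) \left(13 + \left(12 - -28\right)\right) = 9 \left(- 47 \left(13 + \left(12 + 28\right)\right)\right) = 9 \left(- 47 \left(13 + 40\right)\right) = 9 \left(\left(-47\right) 53\right) = 9 \left(-2491\right) = -22419$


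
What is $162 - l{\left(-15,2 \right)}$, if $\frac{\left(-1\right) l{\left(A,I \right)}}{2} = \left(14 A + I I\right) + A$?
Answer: $-280$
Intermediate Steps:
$l{\left(A,I \right)} = - 30 A - 2 I^{2}$ ($l{\left(A,I \right)} = - 2 \left(\left(14 A + I I\right) + A\right) = - 2 \left(\left(14 A + I^{2}\right) + A\right) = - 2 \left(\left(I^{2} + 14 A\right) + A\right) = - 2 \left(I^{2} + 15 A\right) = - 30 A - 2 I^{2}$)
$162 - l{\left(-15,2 \right)} = 162 - \left(\left(-30\right) \left(-15\right) - 2 \cdot 2^{2}\right) = 162 - \left(450 - 8\right) = 162 - 442 = -280$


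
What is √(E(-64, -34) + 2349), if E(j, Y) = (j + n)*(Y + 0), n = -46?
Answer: √6089 ≈ 78.032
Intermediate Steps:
E(j, Y) = Y*(-46 + j) (E(j, Y) = (j - 46)*(Y + 0) = (-46 + j)*Y = Y*(-46 + j))
√(E(-64, -34) + 2349) = √(-34*(-46 - 64) + 2349) = √(-34*(-110) + 2349) = √(3740 + 2349) = √6089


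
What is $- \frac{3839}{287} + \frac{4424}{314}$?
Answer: $\frac{32121}{45059} \approx 0.71287$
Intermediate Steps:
$- \frac{3839}{287} + \frac{4424}{314} = \left(-3839\right) \frac{1}{287} + 4424 \cdot \frac{1}{314} = - \frac{3839}{287} + \frac{2212}{157} = \frac{32121}{45059}$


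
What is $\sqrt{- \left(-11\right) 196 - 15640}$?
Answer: $2 i \sqrt{3371} \approx 116.12 i$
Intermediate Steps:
$\sqrt{- \left(-11\right) 196 - 15640} = \sqrt{\left(-1\right) \left(-2156\right) - 15640} = \sqrt{2156 - 15640} = \sqrt{-13484} = 2 i \sqrt{3371}$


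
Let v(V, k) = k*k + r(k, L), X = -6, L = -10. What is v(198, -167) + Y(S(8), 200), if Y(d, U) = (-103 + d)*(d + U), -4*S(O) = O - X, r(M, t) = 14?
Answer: 27903/4 ≈ 6975.8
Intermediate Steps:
S(O) = -3/2 - O/4 (S(O) = -(O - 1*(-6))/4 = -(O + 6)/4 = -(6 + O)/4 = -3/2 - O/4)
Y(d, U) = (-103 + d)*(U + d)
v(V, k) = 14 + k² (v(V, k) = k*k + 14 = k² + 14 = 14 + k²)
v(198, -167) + Y(S(8), 200) = (14 + (-167)²) + ((-3/2 - ¼*8)² - 103*200 - 103*(-3/2 - ¼*8) + 200*(-3/2 - ¼*8)) = (14 + 27889) + ((-3/2 - 2)² - 20600 - 103*(-3/2 - 2) + 200*(-3/2 - 2)) = 27903 + ((-7/2)² - 20600 - 103*(-7/2) + 200*(-7/2)) = 27903 + (49/4 - 20600 + 721/2 - 700) = 27903 - 83709/4 = 27903/4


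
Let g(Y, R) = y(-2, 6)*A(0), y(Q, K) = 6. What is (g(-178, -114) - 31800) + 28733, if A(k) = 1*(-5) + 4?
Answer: -3073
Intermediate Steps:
A(k) = -1 (A(k) = -5 + 4 = -1)
g(Y, R) = -6 (g(Y, R) = 6*(-1) = -6)
(g(-178, -114) - 31800) + 28733 = (-6 - 31800) + 28733 = -31806 + 28733 = -3073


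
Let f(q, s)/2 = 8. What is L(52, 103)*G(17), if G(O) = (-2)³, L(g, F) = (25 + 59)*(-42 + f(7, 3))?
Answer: 17472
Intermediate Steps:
f(q, s) = 16 (f(q, s) = 2*8 = 16)
L(g, F) = -2184 (L(g, F) = (25 + 59)*(-42 + 16) = 84*(-26) = -2184)
G(O) = -8
L(52, 103)*G(17) = -2184*(-8) = 17472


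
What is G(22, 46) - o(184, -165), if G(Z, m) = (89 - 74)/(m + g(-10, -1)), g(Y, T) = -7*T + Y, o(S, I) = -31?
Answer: 1348/43 ≈ 31.349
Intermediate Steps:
g(Y, T) = Y - 7*T
G(Z, m) = 15/(-3 + m) (G(Z, m) = (89 - 74)/(m + (-10 - 7*(-1))) = 15/(m + (-10 + 7)) = 15/(m - 3) = 15/(-3 + m))
G(22, 46) - o(184, -165) = 15/(-3 + 46) - 1*(-31) = 15/43 + 31 = 1348/43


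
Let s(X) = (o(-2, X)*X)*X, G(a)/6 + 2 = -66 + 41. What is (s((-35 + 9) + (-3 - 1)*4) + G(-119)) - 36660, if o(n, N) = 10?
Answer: -19182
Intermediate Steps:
G(a) = -162 (G(a) = -12 + 6*(-66 + 41) = -12 + 6*(-25) = -12 - 150 = -162)
s(X) = 10*X**2 (s(X) = (10*X)*X = 10*X**2)
(s((-35 + 9) + (-3 - 1)*4) + G(-119)) - 36660 = (10*((-35 + 9) + (-3 - 1)*4)**2 - 162) - 36660 = (10*(-26 - 4*4)**2 - 162) - 36660 = (10*(-26 - 16)**2 - 162) - 36660 = (10*(-42)**2 - 162) - 36660 = (10*1764 - 162) - 36660 = (17640 - 162) - 36660 = 17478 - 36660 = -19182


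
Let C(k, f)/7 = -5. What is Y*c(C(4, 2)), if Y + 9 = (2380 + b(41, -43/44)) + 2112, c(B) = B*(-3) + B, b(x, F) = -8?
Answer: 313250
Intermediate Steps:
C(k, f) = -35 (C(k, f) = 7*(-5) = -35)
c(B) = -2*B (c(B) = -3*B + B = -2*B)
Y = 4475 (Y = -9 + ((2380 - 8) + 2112) = -9 + (2372 + 2112) = -9 + 4484 = 4475)
Y*c(C(4, 2)) = 4475*(-2*(-35)) = 4475*70 = 313250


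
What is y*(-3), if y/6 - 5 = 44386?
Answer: -799038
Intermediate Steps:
y = 266346 (y = 30 + 6*44386 = 30 + 266316 = 266346)
y*(-3) = 266346*(-3) = -799038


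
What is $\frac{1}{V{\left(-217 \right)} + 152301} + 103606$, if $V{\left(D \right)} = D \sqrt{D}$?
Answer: $\frac{2404261452920185}{23205812914} + \frac{217 i \sqrt{217}}{23205812914} \approx 1.0361 \cdot 10^{5} + 1.3775 \cdot 10^{-7} i$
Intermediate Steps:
$V{\left(D \right)} = D^{\frac{3}{2}}$
$\frac{1}{V{\left(-217 \right)} + 152301} + 103606 = \frac{1}{\left(-217\right)^{\frac{3}{2}} + 152301} + 103606 = \frac{1}{- 217 i \sqrt{217} + 152301} + 103606 = \frac{1}{152301 - 217 i \sqrt{217}} + 103606 = 103606 + \frac{1}{152301 - 217 i \sqrt{217}}$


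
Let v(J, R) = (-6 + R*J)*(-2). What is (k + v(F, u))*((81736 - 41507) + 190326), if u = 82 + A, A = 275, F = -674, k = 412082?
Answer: 205961698150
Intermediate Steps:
u = 357 (u = 82 + 275 = 357)
v(J, R) = 12 - 2*J*R (v(J, R) = (-6 + J*R)*(-2) = 12 - 2*J*R)
(k + v(F, u))*((81736 - 41507) + 190326) = (412082 + (12 - 2*(-674)*357))*((81736 - 41507) + 190326) = (412082 + (12 + 481236))*(40229 + 190326) = (412082 + 481248)*230555 = 893330*230555 = 205961698150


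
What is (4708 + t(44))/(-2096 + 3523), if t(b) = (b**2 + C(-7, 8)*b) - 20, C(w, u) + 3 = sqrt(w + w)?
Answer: 6492/1427 + 44*I*sqrt(14)/1427 ≈ 4.5494 + 0.11537*I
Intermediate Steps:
C(w, u) = -3 + sqrt(2)*sqrt(w) (C(w, u) = -3 + sqrt(w + w) = -3 + sqrt(2*w) = -3 + sqrt(2)*sqrt(w))
t(b) = -20 + b**2 + b*(-3 + I*sqrt(14)) (t(b) = (b**2 + (-3 + sqrt(2)*sqrt(-7))*b) - 20 = (b**2 + (-3 + sqrt(2)*(I*sqrt(7)))*b) - 20 = (b**2 + (-3 + I*sqrt(14))*b) - 20 = (b**2 + b*(-3 + I*sqrt(14))) - 20 = -20 + b**2 + b*(-3 + I*sqrt(14)))
(4708 + t(44))/(-2096 + 3523) = (4708 + (-20 + 44**2 - 1*44*(3 - I*sqrt(14))))/(-2096 + 3523) = (4708 + (-20 + 1936 + (-132 + 44*I*sqrt(14))))/1427 = (4708 + (1784 + 44*I*sqrt(14)))*(1/1427) = (6492 + 44*I*sqrt(14))*(1/1427) = 6492/1427 + 44*I*sqrt(14)/1427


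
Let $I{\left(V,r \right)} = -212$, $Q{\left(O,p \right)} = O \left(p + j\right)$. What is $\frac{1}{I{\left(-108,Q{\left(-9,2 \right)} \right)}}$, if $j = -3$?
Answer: $- \frac{1}{212} \approx -0.004717$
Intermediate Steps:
$Q{\left(O,p \right)} = O \left(-3 + p\right)$ ($Q{\left(O,p \right)} = O \left(p - 3\right) = O \left(-3 + p\right)$)
$\frac{1}{I{\left(-108,Q{\left(-9,2 \right)} \right)}} = \frac{1}{-212} = - \frac{1}{212}$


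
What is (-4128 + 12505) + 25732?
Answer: 34109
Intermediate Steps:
(-4128 + 12505) + 25732 = 8377 + 25732 = 34109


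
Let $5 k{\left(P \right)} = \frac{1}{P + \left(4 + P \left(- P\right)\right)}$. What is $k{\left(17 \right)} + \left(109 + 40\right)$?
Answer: $\frac{199659}{1340} \approx 149.0$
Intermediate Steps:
$k{\left(P \right)} = \frac{1}{5 \left(4 + P - P^{2}\right)}$ ($k{\left(P \right)} = \frac{1}{5 \left(P + \left(4 + P \left(- P\right)\right)\right)} = \frac{1}{5 \left(P - \left(-4 + P^{2}\right)\right)} = \frac{1}{5 \left(4 + P - P^{2}\right)}$)
$k{\left(17 \right)} + \left(109 + 40\right) = \frac{1}{5 \left(4 + 17 - 17^{2}\right)} + \left(109 + 40\right) = \frac{1}{5 \left(4 + 17 - 289\right)} + 149 = \frac{1}{5 \left(-268\right)} + 149 = \frac{1}{5} \left(- \frac{1}{268}\right) + 149 = - \frac{1}{1340} + 149 = \frac{199659}{1340}$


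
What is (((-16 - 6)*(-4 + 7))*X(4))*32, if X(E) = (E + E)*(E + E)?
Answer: -135168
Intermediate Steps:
X(E) = 4*E² (X(E) = (2*E)*(2*E) = 4*E²)
(((-16 - 6)*(-4 + 7))*X(4))*32 = (((-16 - 6)*(-4 + 7))*(4*4²))*32 = ((-22*3)*(4*16))*32 = -66*64*32 = -4224*32 = -135168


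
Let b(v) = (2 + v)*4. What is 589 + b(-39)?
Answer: 441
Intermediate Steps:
b(v) = 8 + 4*v
589 + b(-39) = 589 + (8 + 4*(-39)) = 589 + (8 - 156) = 589 - 148 = 441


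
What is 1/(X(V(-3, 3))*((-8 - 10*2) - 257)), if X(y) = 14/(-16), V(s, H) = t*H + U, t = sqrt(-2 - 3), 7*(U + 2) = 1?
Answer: 8/1995 ≈ 0.0040100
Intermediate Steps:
U = -13/7 (U = -2 + (1/7)*1 = -2 + 1/7 = -13/7 ≈ -1.8571)
t = I*sqrt(5) (t = sqrt(-5) = I*sqrt(5) ≈ 2.2361*I)
V(s, H) = -13/7 + I*H*sqrt(5) (V(s, H) = (I*sqrt(5))*H - 13/7 = I*H*sqrt(5) - 13/7 = -13/7 + I*H*sqrt(5))
X(y) = -7/8 (X(y) = 14*(-1/16) = -7/8)
1/(X(V(-3, 3))*((-8 - 10*2) - 257)) = 1/(-7*((-8 - 10*2) - 257)/8) = 1/(-7*((-8 - 20) - 257)/8) = 1/(-7*(-28 - 257)/8) = 1/(-7/8*(-285)) = 1/(1995/8) = 8/1995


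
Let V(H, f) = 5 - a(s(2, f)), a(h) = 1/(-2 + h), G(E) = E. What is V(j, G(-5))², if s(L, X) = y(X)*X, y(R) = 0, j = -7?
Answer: 121/4 ≈ 30.250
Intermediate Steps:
s(L, X) = 0 (s(L, X) = 0*X = 0)
V(H, f) = 11/2 (V(H, f) = 5 - 1/(-2 + 0) = 5 - 1/(-2) = 5 - 1*(-½) = 5 + ½ = 11/2)
V(j, G(-5))² = (11/2)² = 121/4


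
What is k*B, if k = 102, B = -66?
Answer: -6732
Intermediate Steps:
k*B = 102*(-66) = -6732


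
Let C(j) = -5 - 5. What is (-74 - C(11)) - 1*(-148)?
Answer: 84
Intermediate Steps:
C(j) = -10
(-74 - C(11)) - 1*(-148) = (-74 - 1*(-10)) - 1*(-148) = (-74 + 10) + 148 = -64 + 148 = 84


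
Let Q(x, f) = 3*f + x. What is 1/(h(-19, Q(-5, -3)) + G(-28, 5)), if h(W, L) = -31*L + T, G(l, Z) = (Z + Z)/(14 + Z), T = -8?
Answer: 19/8104 ≈ 0.0023445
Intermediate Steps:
Q(x, f) = x + 3*f
G(l, Z) = 2*Z/(14 + Z) (G(l, Z) = (2*Z)/(14 + Z) = 2*Z/(14 + Z))
h(W, L) = -8 - 31*L (h(W, L) = -31*L - 8 = -8 - 31*L)
1/(h(-19, Q(-5, -3)) + G(-28, 5)) = 1/((-8 - 31*(-5 + 3*(-3))) + 2*5/(14 + 5)) = 1/((-8 - 31*(-5 - 9)) + 2*5/19) = 1/((-8 - 31*(-14)) + 2*5*(1/19)) = 1/((-8 + 434) + 10/19) = 1/(426 + 10/19) = 1/(8104/19) = 19/8104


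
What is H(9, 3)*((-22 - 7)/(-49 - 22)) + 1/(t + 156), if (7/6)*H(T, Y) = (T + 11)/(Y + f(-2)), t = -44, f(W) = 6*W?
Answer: -2621/3408 ≈ -0.76907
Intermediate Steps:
H(T, Y) = 6*(11 + T)/(7*(-12 + Y)) (H(T, Y) = 6*((T + 11)/(Y + 6*(-2)))/7 = 6*((11 + T)/(Y - 12))/7 = 6*((11 + T)/(-12 + Y))/7 = 6*(11 + T)/(7*(-12 + Y)))
H(9, 3)*((-22 - 7)/(-49 - 22)) + 1/(t + 156) = (6*(11 + 9)/(7*(-12 + 3)))*((-22 - 7)/(-49 - 22)) + 1/(-44 + 156) = ((6/7)*20/(-9))*(-29/(-71)) + 1/112 = ((6/7)*(-⅑)*20)*(-29*(-1/71)) + 1/112 = -40/21*29/71 + 1/112 = -1160/1491 + 1/112 = -2621/3408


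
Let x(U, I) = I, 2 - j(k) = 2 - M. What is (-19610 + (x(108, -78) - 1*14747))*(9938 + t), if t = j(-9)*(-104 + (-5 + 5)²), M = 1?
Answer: -338633790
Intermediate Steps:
j(k) = 1 (j(k) = 2 - (2 - 1*1) = 2 - (2 - 1) = 2 - 1*1 = 2 - 1 = 1)
t = -104 (t = 1*(-104 + (-5 + 5)²) = 1*(-104 + 0²) = 1*(-104 + 0) = 1*(-104) = -104)
(-19610 + (x(108, -78) - 1*14747))*(9938 + t) = (-19610 + (-78 - 1*14747))*(9938 - 104) = (-19610 + (-78 - 14747))*9834 = (-19610 - 14825)*9834 = -34435*9834 = -338633790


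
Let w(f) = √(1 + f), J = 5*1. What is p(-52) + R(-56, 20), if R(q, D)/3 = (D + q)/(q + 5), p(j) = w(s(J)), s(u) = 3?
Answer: 70/17 ≈ 4.1176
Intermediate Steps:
J = 5
p(j) = 2 (p(j) = √(1 + 3) = √4 = 2)
R(q, D) = 3*(D + q)/(5 + q) (R(q, D) = 3*((D + q)/(q + 5)) = 3*((D + q)/(5 + q)) = 3*(D + q)/(5 + q))
p(-52) + R(-56, 20) = 2 + 3*(20 - 56)/(5 - 56) = 2 + 3*(-36)/(-51) = 2 + 3*(-1/51)*(-36) = 2 + 36/17 = 70/17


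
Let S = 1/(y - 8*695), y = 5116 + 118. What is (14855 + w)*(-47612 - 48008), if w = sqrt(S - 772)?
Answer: -1420435100 - 47810*I*sqrt(82045398)/163 ≈ -1.4204e+9 - 2.6568e+6*I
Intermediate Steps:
y = 5234
S = -1/326 (S = 1/(5234 - 8*695) = 1/(5234 - 5560) = 1/(-326) = -1/326 ≈ -0.0030675)
w = I*sqrt(82045398)/326 (w = sqrt(-1/326 - 772) = sqrt(-251673/326) = I*sqrt(82045398)/326 ≈ 27.785*I)
(14855 + w)*(-47612 - 48008) = (14855 + I*sqrt(82045398)/326)*(-47612 - 48008) = (14855 + I*sqrt(82045398)/326)*(-95620) = -1420435100 - 47810*I*sqrt(82045398)/163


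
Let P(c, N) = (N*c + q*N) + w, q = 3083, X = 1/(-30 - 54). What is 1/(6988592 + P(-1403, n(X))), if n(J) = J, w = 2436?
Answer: 1/6991008 ≈ 1.4304e-7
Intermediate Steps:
X = -1/84 (X = 1/(-84) = -1/84 ≈ -0.011905)
P(c, N) = 2436 + 3083*N + N*c (P(c, N) = (N*c + 3083*N) + 2436 = (3083*N + N*c) + 2436 = 2436 + 3083*N + N*c)
1/(6988592 + P(-1403, n(X))) = 1/(6988592 + (2436 + 3083*(-1/84) - 1/84*(-1403))) = 1/(6988592 + (2436 - 3083/84 + 1403/84)) = 1/(6988592 + 2416) = 1/6991008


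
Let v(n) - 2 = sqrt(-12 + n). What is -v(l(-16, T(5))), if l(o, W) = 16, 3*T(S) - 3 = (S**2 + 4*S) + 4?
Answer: -4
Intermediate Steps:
T(S) = 7/3 + S**2/3 + 4*S/3 (T(S) = 1 + ((S**2 + 4*S) + 4)/3 = 1 + (4 + S**2 + 4*S)/3 = 1 + (4/3 + S**2/3 + 4*S/3) = 7/3 + S**2/3 + 4*S/3)
v(n) = 2 + sqrt(-12 + n)
-v(l(-16, T(5))) = -(2 + sqrt(-12 + 16)) = -(2 + sqrt(4)) = -(2 + 2) = -1*4 = -4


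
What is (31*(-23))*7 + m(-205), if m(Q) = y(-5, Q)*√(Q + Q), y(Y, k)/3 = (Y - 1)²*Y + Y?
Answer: -4991 - 555*I*√410 ≈ -4991.0 - 11238.0*I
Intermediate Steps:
y(Y, k) = 3*Y + 3*Y*(-1 + Y)² (y(Y, k) = 3*((Y - 1)²*Y + Y) = 3*((-1 + Y)²*Y + Y) = 3*(Y*(-1 + Y)² + Y) = 3*(Y + Y*(-1 + Y)²) = 3*Y + 3*Y*(-1 + Y)²)
m(Q) = -555*√2*√Q (m(Q) = (3*(-5)*(1 + (-1 - 5)²))*√(Q + Q) = (3*(-5)*(1 + (-6)²))*√(2*Q) = (3*(-5)*(1 + 36))*(√2*√Q) = (3*(-5)*37)*(√2*√Q) = -555*√2*√Q)
(31*(-23))*7 + m(-205) = (31*(-23))*7 - 555*√2*√(-205) = -713*7 - 555*√2*I*√205 = -4991 - 555*I*√410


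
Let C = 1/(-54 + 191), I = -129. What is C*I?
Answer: -129/137 ≈ -0.94161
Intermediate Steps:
C = 1/137 ≈ 0.0072993
C*I = (1/137)*(-129) = -129/137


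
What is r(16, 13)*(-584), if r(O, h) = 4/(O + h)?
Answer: -2336/29 ≈ -80.552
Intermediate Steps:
r(16, 13)*(-584) = (4/(16 + 13))*(-584) = (4/29)*(-584) = -2336/29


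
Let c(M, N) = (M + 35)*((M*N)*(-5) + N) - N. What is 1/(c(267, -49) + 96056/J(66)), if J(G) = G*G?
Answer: 1089/21497516723 ≈ 5.0657e-8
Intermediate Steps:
J(G) = G**2
c(M, N) = -N + (35 + M)*(N - 5*M*N) (c(M, N) = (35 + M)*(-5*M*N + N) - N = (35 + M)*(N - 5*M*N) - N = -N + (35 + M)*(N - 5*M*N))
1/(c(267, -49) + 96056/J(66)) = 1/(-49*(34 - 174*267 - 5*267**2) + 96056/(66**2)) = 1/(-49*(34 - 46458 - 5*71289) + 96056/4356) = 1/(-49*(34 - 46458 - 356445) + 96056*(1/4356)) = 1/(-49*(-402869) + 24014/1089) = 1/(19740581 + 24014/1089) = 1/(21497516723/1089) = 1089/21497516723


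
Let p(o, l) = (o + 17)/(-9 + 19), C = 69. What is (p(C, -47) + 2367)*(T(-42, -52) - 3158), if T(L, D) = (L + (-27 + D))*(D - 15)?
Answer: 58784222/5 ≈ 1.1757e+7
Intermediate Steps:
T(L, D) = (-15 + D)*(-27 + D + L) (T(L, D) = (-27 + D + L)*(-15 + D) = (-15 + D)*(-27 + D + L))
p(o, l) = 17/10 + o/10 (p(o, l) = (17 + o)/10 = (17 + o)*(⅒) = 17/10 + o/10)
(p(C, -47) + 2367)*(T(-42, -52) - 3158) = ((17/10 + (⅒)*69) + 2367)*((405 + (-52)² - 42*(-52) - 15*(-42) - 52*(-42)) - 3158) = ((17/10 + 69/10) + 2367)*((405 + 2704 + 2184 + 630 + 2184) - 3158) = (43/5 + 2367)*(8107 - 3158) = (11878/5)*4949 = 58784222/5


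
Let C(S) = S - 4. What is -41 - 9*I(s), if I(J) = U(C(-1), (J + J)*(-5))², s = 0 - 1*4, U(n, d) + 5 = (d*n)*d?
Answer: -576720266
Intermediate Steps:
C(S) = -4 + S
U(n, d) = -5 + n*d² (U(n, d) = -5 + (d*n)*d = -5 + n*d²)
s = -4 (s = 0 - 4 = -4)
I(J) = (-5 - 500*J²)² (I(J) = (-5 + (-4 - 1)*((J + J)*(-5))²)² = (-5 - 5*100*J²)² = (-5 - 500*J²)²)
-41 - 9*I(s) = -41 - 225*(1 + 100*(-4)²)² = -41 - 225*(1 + 100*16)² = -41 - 225*(1 + 1600)² = -41 - 225*1601² = -41 - 225*2563201 = -41 - 9*64080025 = -41 - 576720225 = -576720266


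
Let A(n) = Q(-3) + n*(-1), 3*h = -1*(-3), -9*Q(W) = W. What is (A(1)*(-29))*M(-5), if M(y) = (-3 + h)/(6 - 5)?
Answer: -116/3 ≈ -38.667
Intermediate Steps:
Q(W) = -W/9
h = 1 (h = (-1*(-3))/3 = (⅓)*3 = 1)
A(n) = ⅓ - n (A(n) = -⅑*(-3) + n*(-1) = ⅓ - n)
M(y) = -2 (M(y) = (-3 + 1)/(6 - 5) = -2/1 = -2*1 = -2)
(A(1)*(-29))*M(-5) = ((⅓ - 1*1)*(-29))*(-2) = ((⅓ - 1)*(-29))*(-2) = -⅔*(-29)*(-2) = (58/3)*(-2) = -116/3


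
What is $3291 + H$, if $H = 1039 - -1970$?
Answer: $6300$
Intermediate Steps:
$H = 3009$ ($H = 1039 + 1970 = 3009$)
$3291 + H = 3291 + 3009 = 6300$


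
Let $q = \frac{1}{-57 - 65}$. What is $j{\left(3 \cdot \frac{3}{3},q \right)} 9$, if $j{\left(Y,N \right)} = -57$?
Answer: $-513$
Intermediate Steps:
$q = - \frac{1}{122}$ ($q = \frac{1}{-122} = - \frac{1}{122} \approx -0.0081967$)
$j{\left(3 \cdot \frac{3}{3},q \right)} 9 = \left(-57\right) 9 = -513$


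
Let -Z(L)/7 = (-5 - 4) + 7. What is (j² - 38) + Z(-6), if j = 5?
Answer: 1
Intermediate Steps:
Z(L) = 14 (Z(L) = -7*((-5 - 4) + 7) = -7*(-9 + 7) = -7*(-2) = 14)
(j² - 38) + Z(-6) = (5² - 38) + 14 = (25 - 38) + 14 = -13 + 14 = 1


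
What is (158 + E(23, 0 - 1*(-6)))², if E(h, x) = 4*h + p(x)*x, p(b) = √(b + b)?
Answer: 62932 + 6000*√3 ≈ 73324.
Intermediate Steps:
p(b) = √2*√b (p(b) = √(2*b) = √2*√b)
E(h, x) = 4*h + √2*x^(3/2) (E(h, x) = 4*h + (√2*√x)*x = 4*h + √2*x^(3/2))
(158 + E(23, 0 - 1*(-6)))² = (158 + (4*23 + √2*(0 - 1*(-6))^(3/2)))² = (158 + (92 + √2*(0 + 6)^(3/2)))² = (158 + (92 + √2*6^(3/2)))² = (158 + (92 + √2*(6*√6)))² = (158 + (92 + 12*√3))² = (250 + 12*√3)²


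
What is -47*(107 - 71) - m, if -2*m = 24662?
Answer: 10639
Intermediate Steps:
m = -12331 (m = -½*24662 = -12331)
-47*(107 - 71) - m = -47*(107 - 71) - 1*(-12331) = -47*36 + 12331 = -1692 + 12331 = 10639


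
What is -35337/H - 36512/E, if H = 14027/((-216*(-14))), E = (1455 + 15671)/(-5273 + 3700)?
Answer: -512225387968/120113201 ≈ -4264.5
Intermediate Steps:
E = -17126/1573 (E = 17126/(-1573) = 17126*(-1/1573) = -17126/1573 ≈ -10.887)
H = 14027/3024 ≈ 4.6386
-35337/H - 36512/E = -35337/14027/3024 - 36512/(-17126/1573) = -35337*3024/14027 - 36512*(-1573/17126) = -106859088/14027 + 28716688/8563 = -512225387968/120113201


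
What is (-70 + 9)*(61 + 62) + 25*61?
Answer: -5978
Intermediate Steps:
(-70 + 9)*(61 + 62) + 25*61 = -61*123 + 1525 = -7503 + 1525 = -5978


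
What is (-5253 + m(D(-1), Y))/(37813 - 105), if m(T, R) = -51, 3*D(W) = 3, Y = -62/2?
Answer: -1326/9427 ≈ -0.14066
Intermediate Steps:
Y = -31 (Y = -62*½ = -31)
D(W) = 1 (D(W) = (⅓)*3 = 1)
(-5253 + m(D(-1), Y))/(37813 - 105) = (-5253 - 51)/(37813 - 105) = -5304/37708 = -5304*1/37708 = -1326/9427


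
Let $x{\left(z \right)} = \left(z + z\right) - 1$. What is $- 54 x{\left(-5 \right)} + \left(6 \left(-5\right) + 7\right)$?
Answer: $571$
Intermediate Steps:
$x{\left(z \right)} = -1 + 2 z$ ($x{\left(z \right)} = 2 z - 1 = -1 + 2 z$)
$- 54 x{\left(-5 \right)} + \left(6 \left(-5\right) + 7\right) = - 54 \left(-1 + 2 \left(-5\right)\right) + \left(6 \left(-5\right) + 7\right) = - 54 \left(-1 - 10\right) + \left(-30 + 7\right) = \left(-54\right) \left(-11\right) - 23 = 594 - 23 = 571$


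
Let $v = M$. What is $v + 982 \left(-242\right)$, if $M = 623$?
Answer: $-237021$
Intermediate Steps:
$v = 623$
$v + 982 \left(-242\right) = 623 + 982 \left(-242\right) = 623 - 237644 = -237021$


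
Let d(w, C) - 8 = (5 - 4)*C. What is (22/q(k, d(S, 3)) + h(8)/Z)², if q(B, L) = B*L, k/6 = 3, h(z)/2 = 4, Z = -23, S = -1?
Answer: 2401/42849 ≈ 0.056034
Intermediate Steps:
d(w, C) = 8 + C (d(w, C) = 8 + (5 - 4)*C = 8 + 1*C = 8 + C)
h(z) = 8 (h(z) = 2*4 = 8)
k = 18 (k = 6*3 = 18)
(22/q(k, d(S, 3)) + h(8)/Z)² = (22/((18*(8 + 3))) + 8/(-23))² = (22/((18*11)) + 8*(-1/23))² = (22/198 - 8/23)² = (22*(1/198) - 8/23)² = (⅑ - 8/23)² = (-49/207)² = 2401/42849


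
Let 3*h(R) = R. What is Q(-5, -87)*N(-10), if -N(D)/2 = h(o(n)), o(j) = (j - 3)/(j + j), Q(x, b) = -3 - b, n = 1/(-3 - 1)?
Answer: -364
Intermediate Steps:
n = -¼ (n = 1/(-4) = -¼ ≈ -0.25000)
o(j) = (-3 + j)/(2*j) (o(j) = (-3 + j)/((2*j)) = (-3 + j)*(1/(2*j)) = (-3 + j)/(2*j))
h(R) = R/3
N(D) = -13/3 (N(D) = -2*(-3 - ¼)/(2*(-¼))/3 = -2*(½)*(-4)*(-13/4)/3 = -2*13/(3*2) = -2*13/6 = -13/3)
Q(-5, -87)*N(-10) = (-3 - 1*(-87))*(-13/3) = (-3 + 87)*(-13/3) = 84*(-13/3) = -364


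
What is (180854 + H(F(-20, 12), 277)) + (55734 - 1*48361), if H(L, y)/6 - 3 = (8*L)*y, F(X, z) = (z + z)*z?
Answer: 4017493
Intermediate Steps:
F(X, z) = 2*z² (F(X, z) = (2*z)*z = 2*z²)
H(L, y) = 18 + 48*L*y (H(L, y) = 18 + 6*((8*L)*y) = 18 + 6*(8*L*y) = 18 + 48*L*y)
(180854 + H(F(-20, 12), 277)) + (55734 - 1*48361) = (180854 + (18 + 48*(2*12²)*277)) + (55734 - 1*48361) = (180854 + (18 + 48*(2*144)*277)) + (55734 - 48361) = (180854 + (18 + 48*288*277)) + 7373 = (180854 + (18 + 3829248)) + 7373 = (180854 + 3829266) + 7373 = 4010120 + 7373 = 4017493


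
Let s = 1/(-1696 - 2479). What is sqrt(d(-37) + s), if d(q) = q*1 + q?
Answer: I*sqrt(51594817)/835 ≈ 8.6023*I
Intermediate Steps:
s = -1/4175 (s = 1/(-4175) = -1/4175 ≈ -0.00023952)
d(q) = 2*q (d(q) = q + q = 2*q)
sqrt(d(-37) + s) = sqrt(2*(-37) - 1/4175) = sqrt(-74 - 1/4175) = sqrt(-308951/4175) = I*sqrt(51594817)/835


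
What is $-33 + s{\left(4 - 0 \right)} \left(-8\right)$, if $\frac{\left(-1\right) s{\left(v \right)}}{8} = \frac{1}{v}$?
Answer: $-17$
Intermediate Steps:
$s{\left(v \right)} = - \frac{8}{v}$
$-33 + s{\left(4 - 0 \right)} \left(-8\right) = -33 + - \frac{8}{4 - 0} \left(-8\right) = -33 + - \frac{8}{4 + 0} \left(-8\right) = -33 + - \frac{8}{4} \left(-8\right) = -33 + \left(-8\right) \frac{1}{4} \left(-8\right) = -33 - -16 = -33 + 16 = -17$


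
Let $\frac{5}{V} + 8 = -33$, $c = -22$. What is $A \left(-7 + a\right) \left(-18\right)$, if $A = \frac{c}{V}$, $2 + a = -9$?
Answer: $\frac{292248}{5} \approx 58450.0$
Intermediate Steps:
$a = -11$ ($a = -2 - 9 = -11$)
$V = - \frac{5}{41}$ ($V = \frac{5}{-8 - 33} = \frac{5}{-41} = 5 \left(- \frac{1}{41}\right) = - \frac{5}{41} \approx -0.12195$)
$A = \frac{902}{5}$ ($A = - \frac{22}{- \frac{5}{41}} = \left(-22\right) \left(- \frac{41}{5}\right) = \frac{902}{5} \approx 180.4$)
$A \left(-7 + a\right) \left(-18\right) = \frac{902 \left(-7 - 11\right) \left(-18\right)}{5} = \frac{902 \left(\left(-18\right) \left(-18\right)\right)}{5} = \frac{902}{5} \cdot 324 = \frac{292248}{5}$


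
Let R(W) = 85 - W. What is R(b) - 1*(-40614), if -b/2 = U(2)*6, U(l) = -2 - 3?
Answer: 40639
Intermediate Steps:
U(l) = -5
b = 60 (b = -(-10)*6 = -2*(-30) = 60)
R(b) - 1*(-40614) = (85 - 1*60) - 1*(-40614) = (85 - 60) + 40614 = 25 + 40614 = 40639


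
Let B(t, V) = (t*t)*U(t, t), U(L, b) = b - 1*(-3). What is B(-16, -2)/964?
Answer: -832/241 ≈ -3.4523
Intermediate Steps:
U(L, b) = 3 + b (U(L, b) = b + 3 = 3 + b)
B(t, V) = t²*(3 + t) (B(t, V) = (t*t)*(3 + t) = t²*(3 + t))
B(-16, -2)/964 = ((-16)²*(3 - 16))/964 = (256*(-13))*(1/964) = -3328*1/964 = -832/241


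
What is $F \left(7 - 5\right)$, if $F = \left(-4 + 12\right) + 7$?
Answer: $30$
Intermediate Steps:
$F = 15$ ($F = 8 + 7 = 15$)
$F \left(7 - 5\right) = 15 \left(7 - 5\right) = 15 \cdot 2 = 30$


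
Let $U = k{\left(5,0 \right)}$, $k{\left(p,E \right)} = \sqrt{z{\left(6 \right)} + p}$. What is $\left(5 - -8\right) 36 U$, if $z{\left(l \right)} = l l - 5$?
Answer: $2808$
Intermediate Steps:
$z{\left(l \right)} = -5 + l^{2}$ ($z{\left(l \right)} = l^{2} - 5 = -5 + l^{2}$)
$k{\left(p,E \right)} = \sqrt{31 + p}$ ($k{\left(p,E \right)} = \sqrt{\left(-5 + 6^{2}\right) + p} = \sqrt{\left(-5 + 36\right) + p} = \sqrt{31 + p}$)
$U = 6$ ($U = \sqrt{31 + 5} = \sqrt{36} = 6$)
$\left(5 - -8\right) 36 U = \left(5 - -8\right) 36 \cdot 6 = \left(5 + 8\right) 36 \cdot 6 = 13 \cdot 36 \cdot 6 = 468 \cdot 6 = 2808$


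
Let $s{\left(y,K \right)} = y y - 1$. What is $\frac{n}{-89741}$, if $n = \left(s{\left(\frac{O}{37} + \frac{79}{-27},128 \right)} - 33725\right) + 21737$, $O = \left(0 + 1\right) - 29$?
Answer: $\frac{277941836}{2082828087} \approx 0.13344$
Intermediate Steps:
$O = -28$ ($O = 1 - 29 = -28$)
$s{\left(y,K \right)} = -1 + y^{2}$ ($s{\left(y,K \right)} = y^{2} - 1 = -1 + y^{2}$)
$n = - \frac{11951498948}{998001}$ ($n = \left(\left(-1 + \left(- \frac{28}{37} + \frac{79}{-27}\right)^{2}\right) - 33725\right) + 21737 = \left(\left(-1 + \left(\left(-28\right) \frac{1}{37} + 79 \left(- \frac{1}{27}\right)\right)^{2}\right) - 33725\right) + 21737 = \left(\left(-1 + \left(- \frac{28}{37} - \frac{79}{27}\right)^{2}\right) - 33725\right) + 21737 = \left(\left(-1 + \left(- \frac{3679}{999}\right)^{2}\right) - 33725\right) + 21737 = \left(\left(-1 + \frac{13535041}{998001}\right) - 33725\right) + 21737 = \left(\frac{12537040}{998001} - 33725\right) + 21737 = - \frac{33645046685}{998001} + 21737 = - \frac{11951498948}{998001} \approx -11975.0$)
$\frac{n}{-89741} = - \frac{11951498948}{998001 \left(-89741\right)} = \left(- \frac{11951498948}{998001}\right) \left(- \frac{1}{89741}\right) = \frac{277941836}{2082828087}$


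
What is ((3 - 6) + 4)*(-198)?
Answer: -198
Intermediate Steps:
((3 - 6) + 4)*(-198) = (-3 + 4)*(-198) = 1*(-198) = -198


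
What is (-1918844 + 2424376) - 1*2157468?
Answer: -1651936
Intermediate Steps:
(-1918844 + 2424376) - 1*2157468 = 505532 - 2157468 = -1651936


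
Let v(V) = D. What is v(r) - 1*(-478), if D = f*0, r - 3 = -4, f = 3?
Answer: 478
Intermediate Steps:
r = -1 (r = 3 - 4 = -1)
D = 0 (D = 3*0 = 0)
v(V) = 0
v(r) - 1*(-478) = 0 - 1*(-478) = 0 + 478 = 478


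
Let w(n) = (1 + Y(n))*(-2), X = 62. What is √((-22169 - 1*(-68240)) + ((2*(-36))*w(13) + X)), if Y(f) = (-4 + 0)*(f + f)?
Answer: √31301 ≈ 176.92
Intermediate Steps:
Y(f) = -8*f
w(n) = -2 + 16*n (w(n) = (1 - 8*n)*(-2) = -2 + 16*n)
√((-22169 - 1*(-68240)) + ((2*(-36))*w(13) + X)) = √((-22169 - 1*(-68240)) + ((2*(-36))*(-2 + 16*13) + 62)) = √((-22169 + 68240) + (-72*(-2 + 208) + 62)) = √(46071 + (-72*206 + 62)) = √(46071 + (-14832 + 62)) = √(46071 - 14770) = √31301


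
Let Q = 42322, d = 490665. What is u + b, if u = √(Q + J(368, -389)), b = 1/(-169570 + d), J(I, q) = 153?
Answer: 1/321095 + 5*√1699 ≈ 206.09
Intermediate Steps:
b = 1/321095 (b = 1/(-169570 + 490665) = 1/321095 ≈ 3.1143e-6)
u = 5*√1699 (u = √(42322 + 153) = √42475 = 5*√1699 ≈ 206.09)
u + b = 5*√1699 + 1/321095 = 1/321095 + 5*√1699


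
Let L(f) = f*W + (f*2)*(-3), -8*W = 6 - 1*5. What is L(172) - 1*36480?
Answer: -75067/2 ≈ -37534.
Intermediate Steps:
W = -⅛ (W = -(6 - 1*5)/8 = -(6 - 5)/8 = -⅛*1 = -⅛ ≈ -0.12500)
L(f) = -49*f/8 (L(f) = f*(-⅛) + (f*2)*(-3) = -f/8 + (2*f)*(-3) = -f/8 - 6*f = -49*f/8)
L(172) - 1*36480 = -49/8*172 - 1*36480 = -2107/2 - 36480 = -75067/2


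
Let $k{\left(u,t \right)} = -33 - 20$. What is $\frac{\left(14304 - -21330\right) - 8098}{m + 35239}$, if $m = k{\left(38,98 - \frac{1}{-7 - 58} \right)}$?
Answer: $\frac{13768}{17593} \approx 0.78258$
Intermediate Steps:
$k{\left(u,t \right)} = -53$ ($k{\left(u,t \right)} = -33 - 20 = -53$)
$m = -53$
$\frac{\left(14304 - -21330\right) - 8098}{m + 35239} = \frac{\left(14304 - -21330\right) - 8098}{-53 + 35239} = \frac{\left(14304 + 21330\right) - 8098}{35186} = \left(35634 - 8098\right) \frac{1}{35186} = 27536 \cdot \frac{1}{35186} = \frac{13768}{17593}$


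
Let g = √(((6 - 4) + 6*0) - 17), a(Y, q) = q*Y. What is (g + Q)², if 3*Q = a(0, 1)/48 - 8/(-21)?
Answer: -59471/3969 + 16*I*√15/63 ≈ -14.984 + 0.98361*I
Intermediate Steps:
a(Y, q) = Y*q
Q = 8/63 (Q = ((0*1)/48 - 8/(-21))/3 = (0*(1/48) - 8*(-1/21))/3 = (0 + 8/21)/3 = (⅓)*(8/21) = 8/63 ≈ 0.12698)
g = I*√15 (g = √((2 + 0) - 17) = √(2 - 17) = √(-15) = I*√15 ≈ 3.873*I)
(g + Q)² = (I*√15 + 8/63)² = (8/63 + I*√15)²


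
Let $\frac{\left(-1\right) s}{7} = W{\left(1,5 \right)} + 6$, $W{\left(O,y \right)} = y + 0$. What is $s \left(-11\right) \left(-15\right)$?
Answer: $-12705$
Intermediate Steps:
$W{\left(O,y \right)} = y$
$s = -77$ ($s = - 7 \left(5 + 6\right) = \left(-7\right) 11 = -77$)
$s \left(-11\right) \left(-15\right) = \left(-77\right) \left(-11\right) \left(-15\right) = 847 \left(-15\right) = -12705$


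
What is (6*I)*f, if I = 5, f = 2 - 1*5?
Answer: -90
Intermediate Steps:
f = -3 (f = 2 - 5 = -3)
(6*I)*f = (6*5)*(-3) = 30*(-3) = -90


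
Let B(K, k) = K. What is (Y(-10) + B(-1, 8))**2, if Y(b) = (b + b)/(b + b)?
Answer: 0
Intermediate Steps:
Y(b) = 1 (Y(b) = (2*b)/((2*b)) = (2*b)*(1/(2*b)) = 1)
(Y(-10) + B(-1, 8))**2 = (1 - 1)**2 = 0**2 = 0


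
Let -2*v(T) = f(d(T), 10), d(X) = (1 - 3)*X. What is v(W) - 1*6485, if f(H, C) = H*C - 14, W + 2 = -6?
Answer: -6558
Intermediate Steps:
W = -8 (W = -2 - 6 = -8)
d(X) = -2*X
f(H, C) = -14 + C*H (f(H, C) = C*H - 14 = -14 + C*H)
v(T) = 7 + 10*T (v(T) = -(-14 + 10*(-2*T))/2 = -(-14 - 20*T)/2 = 7 + 10*T)
v(W) - 1*6485 = (7 + 10*(-8)) - 1*6485 = (7 - 80) - 6485 = -73 - 6485 = -6558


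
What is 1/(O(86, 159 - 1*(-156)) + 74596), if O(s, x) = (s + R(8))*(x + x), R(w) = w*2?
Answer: 1/138856 ≈ 7.2017e-6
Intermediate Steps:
R(w) = 2*w
O(s, x) = 2*x*(16 + s) (O(s, x) = (s + 2*8)*(x + x) = (s + 16)*(2*x) = (16 + s)*(2*x) = 2*x*(16 + s))
1/(O(86, 159 - 1*(-156)) + 74596) = 1/(2*(159 - 1*(-156))*(16 + 86) + 74596) = 1/(2*(159 + 156)*102 + 74596) = 1/(2*315*102 + 74596) = 1/(64260 + 74596) = 1/138856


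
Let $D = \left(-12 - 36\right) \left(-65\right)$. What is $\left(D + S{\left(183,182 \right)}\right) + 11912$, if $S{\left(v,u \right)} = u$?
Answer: $15214$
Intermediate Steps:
$D = 3120$ ($D = \left(-48\right) \left(-65\right) = 3120$)
$\left(D + S{\left(183,182 \right)}\right) + 11912 = \left(3120 + 182\right) + 11912 = 3302 + 11912 = 15214$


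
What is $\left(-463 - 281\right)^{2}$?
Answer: $553536$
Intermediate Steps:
$\left(-463 - 281\right)^{2} = \left(-744\right)^{2} = 553536$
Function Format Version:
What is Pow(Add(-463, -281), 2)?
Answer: 553536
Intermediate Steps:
Pow(Add(-463, -281), 2) = Pow(-744, 2) = 553536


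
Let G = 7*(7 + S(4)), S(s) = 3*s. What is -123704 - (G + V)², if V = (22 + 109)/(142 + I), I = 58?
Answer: -5662706361/40000 ≈ -1.4157e+5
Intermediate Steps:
V = 131/200 (V = (22 + 109)/(142 + 58) = 131/200 ≈ 0.65500)
G = 133 (G = 7*(7 + 3*4) = 7*(7 + 12) = 7*19 = 133)
-123704 - (G + V)² = -123704 - (133 + 131/200)² = -123704 - (26731/200)² = -123704 - 1*714546361/40000 = -123704 - 714546361/40000 = -5662706361/40000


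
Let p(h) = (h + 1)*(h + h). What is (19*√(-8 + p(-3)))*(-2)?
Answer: -76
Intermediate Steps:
p(h) = 2*h*(1 + h) (p(h) = (1 + h)*(2*h) = 2*h*(1 + h))
(19*√(-8 + p(-3)))*(-2) = (19*√(-8 + 2*(-3)*(1 - 3)))*(-2) = (19*√(-8 + 2*(-3)*(-2)))*(-2) = (19*√(-8 + 12))*(-2) = (19*√4)*(-2) = (19*2)*(-2) = 38*(-2) = -76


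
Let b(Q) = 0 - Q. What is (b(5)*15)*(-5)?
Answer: 375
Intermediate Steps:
b(Q) = -Q
(b(5)*15)*(-5) = (-1*5*15)*(-5) = -5*15*(-5) = -75*(-5) = 375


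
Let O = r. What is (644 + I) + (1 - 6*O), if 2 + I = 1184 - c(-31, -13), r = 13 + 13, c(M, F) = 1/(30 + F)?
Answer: 28406/17 ≈ 1670.9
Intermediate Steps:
r = 26
I = 20093/17 (I = -2 + (1184 - 1/(30 - 13)) = -2 + (1184 - 1/17) = -2 + 20127/17 = 20093/17 ≈ 1181.9)
O = 26
(644 + I) + (1 - 6*O) = (644 + 20093/17) + (1 - 6*26) = 31041/17 + (1 - 156) = 31041/17 - 155 = 28406/17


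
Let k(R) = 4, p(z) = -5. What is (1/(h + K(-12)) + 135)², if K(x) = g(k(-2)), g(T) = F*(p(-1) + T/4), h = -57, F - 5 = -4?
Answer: 67798756/3721 ≈ 18221.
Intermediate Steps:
F = 1 (F = 5 - 4 = 1)
g(T) = -5 + T/4 (g(T) = 1*(-5 + T/4) = -5 + T/4)
K(x) = -4 (K(x) = -5 + (¼)*4 = -5 + 1 = -4)
(1/(h + K(-12)) + 135)² = (1/(-57 - 4) + 135)² = (1/(-61) + 135)² = (-1/61 + 135)² = (8234/61)² = 67798756/3721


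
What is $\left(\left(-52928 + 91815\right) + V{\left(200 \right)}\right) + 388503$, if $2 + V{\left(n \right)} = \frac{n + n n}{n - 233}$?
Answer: $\frac{4687868}{11} \approx 4.2617 \cdot 10^{5}$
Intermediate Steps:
$V{\left(n \right)} = -2 + \frac{n + n^{2}}{-233 + n}$ ($V{\left(n \right)} = -2 + \frac{n + n n}{n - 233} = -2 + \frac{n + n^{2}}{-233 + n}$)
$\left(\left(-52928 + 91815\right) + V{\left(200 \right)}\right) + 388503 = \left(\left(-52928 + 91815\right) + \frac{466 + 200^{2} - 200}{-233 + 200}\right) + 388503 = \left(38887 + \frac{466 + 40000 - 200}{-33}\right) + 388503 = \left(38887 - \frac{13422}{11}\right) + 388503 = \frac{414335}{11} + 388503 = \frac{4687868}{11}$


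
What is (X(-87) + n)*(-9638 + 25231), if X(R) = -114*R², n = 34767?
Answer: -12912547707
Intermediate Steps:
(X(-87) + n)*(-9638 + 25231) = (-114*(-87)² + 34767)*(-9638 + 25231) = (-114*7569 + 34767)*15593 = (-862866 + 34767)*15593 = -828099*15593 = -12912547707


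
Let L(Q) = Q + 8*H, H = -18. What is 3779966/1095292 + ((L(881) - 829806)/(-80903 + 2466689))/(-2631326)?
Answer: 81266433669108997/23547955526617236 ≈ 3.4511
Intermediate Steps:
L(Q) = -144 + Q (L(Q) = Q + 8*(-18) = Q - 144 = -144 + Q)
3779966/1095292 + ((L(881) - 829806)/(-80903 + 2466689))/(-2631326) = 3779966/1095292 + (((-144 + 881) - 829806)/(-80903 + 2466689))/(-2631326) = 3779966*(1/1095292) + ((737 - 829806)/2385786)*(-1/2631326) = 1889983/547646 - 829069*1/2385786*(-1/2631326) = 1889983/547646 - 829069/2385786*(-1/2631326) = 1889983/547646 + 829069/6277780732236 = 81266433669108997/23547955526617236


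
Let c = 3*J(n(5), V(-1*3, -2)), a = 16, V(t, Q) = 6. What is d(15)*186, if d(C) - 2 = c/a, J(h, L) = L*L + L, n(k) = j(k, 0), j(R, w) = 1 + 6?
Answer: 7347/4 ≈ 1836.8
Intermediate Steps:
j(R, w) = 7
n(k) = 7
J(h, L) = L + L² (J(h, L) = L² + L = L + L²)
c = 126 (c = 3*(6*(1 + 6)) = 3*(6*7) = 3*42 = 126)
d(C) = 79/8 (d(C) = 2 + 126/16 = 2 + 126*(1/16) = 2 + 63/8 = 79/8)
d(15)*186 = (79/8)*186 = 7347/4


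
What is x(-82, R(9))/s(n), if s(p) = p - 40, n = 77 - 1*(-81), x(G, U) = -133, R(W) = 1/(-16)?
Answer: -133/118 ≈ -1.1271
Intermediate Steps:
R(W) = -1/16
n = 158 (n = 77 + 81 = 158)
s(p) = -40 + p
x(-82, R(9))/s(n) = -133/(-40 + 158) = -133/118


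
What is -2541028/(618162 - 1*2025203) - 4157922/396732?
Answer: -807043268051/93036365002 ≈ -8.6745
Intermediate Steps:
-2541028/(618162 - 1*2025203) - 4157922/396732 = -2541028/(618162 - 2025203) - 4157922*1/396732 = -2541028/(-1407041) - 692987/66122 = -2541028*(-1/1407041) - 692987/66122 = 2541028/1407041 - 692987/66122 = -807043268051/93036365002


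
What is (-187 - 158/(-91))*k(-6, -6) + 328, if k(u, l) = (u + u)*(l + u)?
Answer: -2397848/91 ≈ -26350.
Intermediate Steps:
k(u, l) = 2*u*(l + u) (k(u, l) = (2*u)*(l + u) = 2*u*(l + u))
(-187 - 158/(-91))*k(-6, -6) + 328 = (-187 - 158/(-91))*(2*(-6)*(-6 - 6)) + 328 = (-187 - 158*(-1)/91)*(2*(-6)*(-12)) + 328 = (-187 - 1*(-158/91))*144 + 328 = (-187 + 158/91)*144 + 328 = -16859/91*144 + 328 = -2427696/91 + 328 = -2397848/91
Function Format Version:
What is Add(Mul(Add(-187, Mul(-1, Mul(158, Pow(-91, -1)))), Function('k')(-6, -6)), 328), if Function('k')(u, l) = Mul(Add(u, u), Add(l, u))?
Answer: Rational(-2397848, 91) ≈ -26350.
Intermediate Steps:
Function('k')(u, l) = Mul(2, u, Add(l, u)) (Function('k')(u, l) = Mul(Mul(2, u), Add(l, u)) = Mul(2, u, Add(l, u)))
Add(Mul(Add(-187, Mul(-1, Mul(158, Pow(-91, -1)))), Function('k')(-6, -6)), 328) = Add(Mul(Add(-187, Mul(-1, Mul(158, Pow(-91, -1)))), Mul(2, -6, Add(-6, -6))), 328) = Add(Mul(Add(-187, Mul(-1, Mul(158, Rational(-1, 91)))), Mul(2, -6, -12)), 328) = Add(Mul(Add(-187, Mul(-1, Rational(-158, 91))), 144), 328) = Add(Mul(Add(-187, Rational(158, 91)), 144), 328) = Add(Mul(Rational(-16859, 91), 144), 328) = Add(Rational(-2427696, 91), 328) = Rational(-2397848, 91)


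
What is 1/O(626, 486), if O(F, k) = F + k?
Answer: 1/1112 ≈ 0.00089928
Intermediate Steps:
1/O(626, 486) = 1/(626 + 486) = 1/1112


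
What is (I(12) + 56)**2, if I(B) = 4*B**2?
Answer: 399424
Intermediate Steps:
(I(12) + 56)**2 = (4*12**2 + 56)**2 = (4*144 + 56)**2 = (576 + 56)**2 = 632**2 = 399424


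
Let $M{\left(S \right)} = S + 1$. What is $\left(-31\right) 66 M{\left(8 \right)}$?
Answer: $-18414$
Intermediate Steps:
$M{\left(S \right)} = 1 + S$
$\left(-31\right) 66 M{\left(8 \right)} = \left(-31\right) 66 \left(1 + 8\right) = \left(-2046\right) 9 = -18414$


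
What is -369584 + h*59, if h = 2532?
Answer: -220196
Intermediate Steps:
-369584 + h*59 = -369584 + 2532*59 = -369584 + 149388 = -220196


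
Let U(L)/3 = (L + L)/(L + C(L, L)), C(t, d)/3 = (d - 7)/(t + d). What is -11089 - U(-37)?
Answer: -14457181/1303 ≈ -11095.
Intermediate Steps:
C(t, d) = 3*(-7 + d)/(d + t) (C(t, d) = 3*((d - 7)/(t + d)) = 3*((-7 + d)/(d + t)) = 3*(-7 + d)/(d + t))
U(L) = 6*L/(L + 3*(-7 + L)/(2*L)) (U(L) = 3*((L + L)/(L + 3*(-7 + L)/(L + L))) = 3*((2*L)/(L + 3*(-7 + L)/((2*L)))) = 3*((2*L)/(L + 3*(1/(2*L))*(-7 + L))) = 3*((2*L)/(L + 3*(-7 + L)/(2*L))) = 3*(2*L/(L + 3*(-7 + L)/(2*L))) = 6*L/(L + 3*(-7 + L)/(2*L)))
-11089 - U(-37) = -11089 - 12*(-37)²/(-21 + 2*(-37)² + 3*(-37)) = -11089 - 12*1369/(-21 + 2*1369 - 111) = -11089 - 12*1369/(-21 + 2738 - 111) = -11089 - 12*1369/2606 = -11089 - 1*8214/1303 = -11089 - 8214/1303 = -14457181/1303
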